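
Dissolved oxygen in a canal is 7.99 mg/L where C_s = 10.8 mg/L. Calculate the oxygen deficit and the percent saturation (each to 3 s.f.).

D = C_s − C = 10.8 − 7.99 = 2.81 mg/L.
% saturation = 7.99/10.8 × 100 = 74.0 %.

D ≈ 2.81 mg/L; 74.0 % saturation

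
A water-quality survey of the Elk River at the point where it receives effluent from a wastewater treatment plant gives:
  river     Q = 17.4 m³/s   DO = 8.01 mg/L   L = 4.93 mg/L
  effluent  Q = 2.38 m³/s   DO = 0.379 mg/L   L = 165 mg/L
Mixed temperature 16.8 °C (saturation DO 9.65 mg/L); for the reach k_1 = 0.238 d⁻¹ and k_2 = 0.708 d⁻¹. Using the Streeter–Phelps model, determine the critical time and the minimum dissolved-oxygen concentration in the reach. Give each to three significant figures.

t_c ≈ 1.82 d; minimum DO ≈ 4.38 mg/L

Mixed DO = (17.4×8.01 + 2.38×0.379)/(17.4+2.38) = 140.3/19.78 = 7.092 mg/L.
Mixed L₀ = (17.4×4.93 + 2.38×165)/(19.78) = 478.5/19.78 = 24.19 mg/L.
Initial deficit D₀ = C_s − DO₀ = 9.65 − 7.092 = 2.558 mg/L.
t_c = (1/0.4700) ln[(0.708/0.238)(1 − 2.558×0.4700/(0.238×24.19))] = 2.128 × ln(2.354) = 1.821 d.
D_c = (0.238/0.708) × 24.19 × e^(−0.238×1.821) = 0.3362 × 24.19 × 0.6483 = 5.272 mg/L.
Minimum DO = 9.65 − 5.272 = 4.378 mg/L.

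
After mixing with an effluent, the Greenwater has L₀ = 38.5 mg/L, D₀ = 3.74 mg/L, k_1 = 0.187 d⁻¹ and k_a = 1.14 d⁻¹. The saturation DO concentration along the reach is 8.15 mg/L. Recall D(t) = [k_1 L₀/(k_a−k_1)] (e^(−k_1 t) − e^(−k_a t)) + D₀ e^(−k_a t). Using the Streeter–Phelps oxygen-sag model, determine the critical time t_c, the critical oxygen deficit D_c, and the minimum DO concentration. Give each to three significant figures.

t_c ≈ 1.18 d; D_c ≈ 5.07 mg/L; min DO ≈ 3.08 mg/L

At the critical point dD/dt = 0, so k_1 L₀ e^(−k_1 t) = k_a D. Substituting D(t) from the Streeter–Phelps equation and solving for t gives
t_c = ln[(k_a/k_1)(1 − D₀(k_a−k_1)/(k_1 L₀))] / (k_a−k_1).
Here k_a−k_1 = 0.9530 d⁻¹ and 1 − D₀(k_a−k_1)/(k_1 L₀) = 1 − 3.74×0.9530/(0.187×38.5) = 0.5049, so
t_c = ln(6.096 × 0.5049) / 0.9530 = 1.124 / 0.9530 = 1.180 d.
L(t_c) = L₀ e^(−k_1 t_c) = 38.5 × 0.8020 = 30.88 mg/L, and at the critical point k_a D_c = k_1 L, so D_c = (0.187/1.14) × 30.88 = 5.065 mg/L.
Minimum DO = C_s − D_c = 8.15 − 5.065 = 3.085 mg/L.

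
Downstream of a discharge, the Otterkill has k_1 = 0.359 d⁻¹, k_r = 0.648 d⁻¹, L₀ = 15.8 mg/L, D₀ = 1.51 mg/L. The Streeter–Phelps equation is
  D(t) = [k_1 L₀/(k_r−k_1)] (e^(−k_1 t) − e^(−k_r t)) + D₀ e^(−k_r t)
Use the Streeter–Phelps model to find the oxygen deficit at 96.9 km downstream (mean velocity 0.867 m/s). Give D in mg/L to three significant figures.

Travel time t = x/v = 96.9 km / (0.867 m/s) = 96900 m / 0.867 m/s = 111800 s = 1.294 d.
k_1 L₀/(k_r−k_1) = 0.359×15.8/(0.648−0.359) = 5.672/0.2890 = 19.63 mg/L.
e^(−k_1 t) = e^(−0.359×1.294) = 0.6285; e^(−k_r t) = e^(−0.648×1.294) = 0.4325.
D = 19.63 × (0.6285 − 0.4325) + 1.51 × 0.4325 = 3.848 + 0.6530 = 4.501 mg/L.

D ≈ 4.50 mg/L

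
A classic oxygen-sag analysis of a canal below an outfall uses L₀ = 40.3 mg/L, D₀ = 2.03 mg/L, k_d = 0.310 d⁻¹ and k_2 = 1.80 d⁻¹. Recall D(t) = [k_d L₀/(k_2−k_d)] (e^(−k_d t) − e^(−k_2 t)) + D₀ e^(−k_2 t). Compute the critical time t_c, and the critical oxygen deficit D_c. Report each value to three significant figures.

t_c ≈ 0.994 d; D_c ≈ 5.10 mg/L

t_c = [1/(k_2−k_d)] ln[(k_2/k_d)(1 − D₀(k_2−k_d)/(k_d L₀))]
= [1/(1.80−0.310)] ln[(1.80/0.310)(1 − 2.03×1.490/(0.310×40.3))]
= (1/1.490) ln[5.806 × 0.7579] = 0.6711 × ln(4.401) = 0.6711 × 1.482 = 0.9945 d.
L(t_c) = L₀ e^(−k_d t_c) = 40.3 × 0.7347 = 29.61 mg/L, and at the critical point k_2 D_c = k_d L, so D_c = (0.310/1.80) × 29.61 = 5.099 mg/L.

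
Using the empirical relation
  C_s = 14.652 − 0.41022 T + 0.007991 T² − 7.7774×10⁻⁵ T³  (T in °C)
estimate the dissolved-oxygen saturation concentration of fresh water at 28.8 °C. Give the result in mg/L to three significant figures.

C_s = 14.652 − 0.41022×28.8 + 0.007991×28.8² − 7.7774×10⁻⁵×28.8³ = 7.608 mg/L.

C_s ≈ 7.61 mg/L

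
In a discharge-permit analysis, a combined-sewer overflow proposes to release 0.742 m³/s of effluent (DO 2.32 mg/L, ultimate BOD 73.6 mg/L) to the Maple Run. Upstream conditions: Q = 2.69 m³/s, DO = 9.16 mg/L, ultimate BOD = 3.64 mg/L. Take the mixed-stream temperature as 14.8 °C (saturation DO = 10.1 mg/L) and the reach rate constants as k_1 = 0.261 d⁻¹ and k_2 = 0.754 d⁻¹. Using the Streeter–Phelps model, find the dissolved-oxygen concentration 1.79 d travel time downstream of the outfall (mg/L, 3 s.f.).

DO ≈ 5.82 mg/L

Mixed DO = (2.69×9.16 + 0.742×2.32)/(2.69+0.742) = 26.36/3.432 = 7.681 mg/L.
Mixed L₀ = (2.69×3.64 + 0.742×73.6)/(3.432) = 64.40/3.432 = 18.77 mg/L.
Initial deficit D₀ = C_s − DO₀ = 10.1 − 7.681 = 2.419 mg/L.
D(1.79) = [0.261×18.77/(0.754−0.261)](e^(−0.261×1.79) − e^(−0.754×1.79)) + 2.419 e^(−0.754×1.79)
= 9.935 × (0.6268 − 0.2593) + 2.419 × 0.2593 = 4.278 mg/L.
DO = 10.1 − 4.278 = 5.822 mg/L.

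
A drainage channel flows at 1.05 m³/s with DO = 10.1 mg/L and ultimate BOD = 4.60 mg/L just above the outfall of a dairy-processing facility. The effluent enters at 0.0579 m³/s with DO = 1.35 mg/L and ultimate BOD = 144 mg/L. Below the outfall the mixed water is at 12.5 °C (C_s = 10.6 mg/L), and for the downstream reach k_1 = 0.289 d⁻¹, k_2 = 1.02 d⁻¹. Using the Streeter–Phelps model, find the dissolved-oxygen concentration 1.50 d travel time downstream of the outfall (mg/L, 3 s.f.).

Mixed DO = (1.05×10.1 + 0.0579×1.35)/(1.05+0.0579) = 10.68/1.108 = 9.643 mg/L.
Mixed L₀ = (1.05×4.60 + 0.0579×144)/(1.108) = 13.17/1.108 = 11.89 mg/L.
Initial deficit D₀ = C_s − DO₀ = 10.6 − 9.643 = 0.9573 mg/L.
D(1.50) = [0.289×11.89/(1.02−0.289)](e^(−0.289×1.50) − e^(−1.02×1.50)) + 0.9573 e^(−1.02×1.50)
= 4.699 × (0.6482 − 0.2165) + 0.9573 × 0.2165 = 2.236 mg/L.
DO = 10.6 − 2.236 = 8.364 mg/L.

DO ≈ 8.36 mg/L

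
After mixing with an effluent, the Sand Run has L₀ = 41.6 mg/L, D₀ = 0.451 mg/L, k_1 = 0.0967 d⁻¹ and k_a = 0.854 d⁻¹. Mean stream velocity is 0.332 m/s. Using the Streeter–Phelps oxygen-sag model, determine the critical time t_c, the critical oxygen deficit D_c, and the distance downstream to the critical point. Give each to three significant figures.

t_c = [1/(k_a−k_1)] ln[(k_a/k_1)(1 − D₀(k_a−k_1)/(k_1 L₀))]
= [1/(0.854−0.0967)] ln[(0.854/0.0967)(1 − 0.451×0.7573/(0.0967×41.6))]
= (1/0.7573) ln[8.831 × 0.9151] = 1.320 × ln(8.082) = 1.320 × 2.090 = 2.759 d.
D_c = (k_1/k_a) L₀ e^(−k_1 t_c) = (0.0967/0.854) × 41.6 × e^(−0.0967×2.759) = 0.1132 × 41.6 × 0.7658 = 3.607 mg/L.
x_c = v t_c = 0.332 m/s × 2.759 d × 86400 s/d = 79150 m ≈ 79.1 km.

t_c ≈ 2.76 d; D_c ≈ 3.61 mg/L; x_c ≈ 79.1 km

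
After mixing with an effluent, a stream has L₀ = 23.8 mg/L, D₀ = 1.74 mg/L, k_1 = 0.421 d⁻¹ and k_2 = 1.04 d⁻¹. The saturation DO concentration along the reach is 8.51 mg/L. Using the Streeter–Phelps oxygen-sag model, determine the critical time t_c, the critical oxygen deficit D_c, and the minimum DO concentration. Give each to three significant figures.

t_c ≈ 1.28 d; D_c ≈ 5.63 mg/L; min DO ≈ 2.88 mg/L

At the critical point dD/dt = 0, so k_1 L₀ e^(−k_1 t) = k_2 D. Substituting D(t) from the Streeter–Phelps equation and solving for t gives
t_c = ln[(k_2/k_1)(1 − D₀(k_2−k_1)/(k_1 L₀))] / (k_2−k_1).
Here k_2−k_1 = 0.6190 d⁻¹ and 1 − D₀(k_2−k_1)/(k_1 L₀) = 1 − 1.74×0.6190/(0.421×23.8) = 0.8925, so
t_c = ln(2.470 × 0.8925) / 0.6190 = 0.7906 / 0.6190 = 1.277 d.
L(t_c) = L₀ e^(−k_1 t_c) = 23.8 × 0.5841 = 13.90 mg/L, and at the critical point k_2 D_c = k_1 L, so D_c = (0.421/1.04) × 13.90 = 5.627 mg/L.
Minimum DO = C_s − D_c = 8.51 − 5.627 = 2.883 mg/L.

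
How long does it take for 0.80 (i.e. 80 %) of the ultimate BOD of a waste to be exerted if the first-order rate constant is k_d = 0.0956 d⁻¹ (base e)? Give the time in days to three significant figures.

y/L₀ = 1 − e^(−k_d t) = 0.80 ⇒ e^(−k_d t) = 0.200
t = −ln(0.200) / 0.0956 = 1.609 / 0.0956 = 16.84 d.

t ≈ 16.8 d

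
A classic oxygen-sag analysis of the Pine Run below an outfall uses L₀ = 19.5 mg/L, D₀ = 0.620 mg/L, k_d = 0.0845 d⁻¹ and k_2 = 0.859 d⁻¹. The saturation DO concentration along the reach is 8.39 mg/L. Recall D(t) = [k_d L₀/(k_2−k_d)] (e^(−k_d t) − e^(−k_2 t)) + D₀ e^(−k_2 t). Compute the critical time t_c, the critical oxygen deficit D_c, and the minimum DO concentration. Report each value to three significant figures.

t_c ≈ 2.55 d; D_c ≈ 1.55 mg/L; min DO ≈ 6.84 mg/L

t_c = [1/(k_2−k_d)] ln[(k_2/k_d)(1 − D₀(k_2−k_d)/(k_d L₀))]
= [1/(0.859−0.0845)] ln[(0.859/0.0845)(1 − 0.620×0.7745/(0.0845×19.5))]
= (1/0.7745) ln[10.17 × 0.7086] = 1.291 × ln(7.203) = 1.291 × 1.975 = 2.549 d.
D_c = (k_d/k_2) L₀ e^(−k_d t_c) = (0.0845/0.859) × 19.5 × e^(−0.0845×2.549) = 0.09837 × 19.5 × 0.8062 = 1.546 mg/L.
Minimum DO = C_s − D_c = 8.39 − 1.546 = 6.844 mg/L.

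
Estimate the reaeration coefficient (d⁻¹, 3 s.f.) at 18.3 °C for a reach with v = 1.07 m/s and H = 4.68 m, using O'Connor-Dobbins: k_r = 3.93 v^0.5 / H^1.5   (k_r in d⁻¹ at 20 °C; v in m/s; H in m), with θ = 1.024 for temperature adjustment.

k_r(20) = 3.93 × 1.07^0.5 / 4.68^1.5 = 3.93 × 1.034 / 10.12 = 0.4015 d⁻¹.
k_r(18.3) = 0.4015 × 1.024^(18.3−20) = 0.4015 × 0.9605 = 0.3857 d⁻¹.

k_r ≈ 0.386 d⁻¹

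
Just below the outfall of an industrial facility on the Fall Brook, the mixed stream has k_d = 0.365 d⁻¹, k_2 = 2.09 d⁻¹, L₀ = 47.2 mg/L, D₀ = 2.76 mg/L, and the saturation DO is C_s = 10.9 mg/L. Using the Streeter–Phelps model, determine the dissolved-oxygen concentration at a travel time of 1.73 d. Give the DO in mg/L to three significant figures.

k_d L₀/(k_2−k_d) = 0.365×47.2/(2.09−0.365) = 17.23/1.725 = 9.987 mg/L.
e^(−k_d t) = e^(−0.365×1.730) = 0.5318; e^(−k_2 t) = e^(−2.09×1.730) = 0.02690.
D = 9.987 × (0.5318 − 0.02690) + 2.76 × 0.02690 = 5.043 + 0.07424 = 5.117 mg/L.
DO = C_s − D = 10.9 − 5.117 = 5.783 mg/L.

DO ≈ 5.78 mg/L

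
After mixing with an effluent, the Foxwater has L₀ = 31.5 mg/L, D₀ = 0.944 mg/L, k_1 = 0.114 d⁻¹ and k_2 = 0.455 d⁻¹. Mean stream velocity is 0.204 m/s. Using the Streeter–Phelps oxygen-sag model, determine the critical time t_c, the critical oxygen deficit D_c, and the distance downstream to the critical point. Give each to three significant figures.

t_c ≈ 3.78 d; D_c ≈ 5.13 mg/L; x_c ≈ 66.7 km

With k_2/k_1 = 3.991 and 1 − D₀(k_2−k_1)/(k_1 L₀) = 0.9104,
t_c = ln(3.991 × 0.9104) / (0.455 − 0.114) = ln(3.633) / 0.3410 = 1.290/0.3410 = 3.784 d.
L(t_c) = L₀ e^(−k_1 t_c) = 31.5 × 0.6496 = 20.46 mg/L, and at the critical point k_2 D_c = k_1 L, so D_c = (0.114/0.455) × 20.46 = 5.127 mg/L.
x_c = v t_c = 0.204 m/s × 3.784 d × 86400 s/d = 66690 m ≈ 66.7 km.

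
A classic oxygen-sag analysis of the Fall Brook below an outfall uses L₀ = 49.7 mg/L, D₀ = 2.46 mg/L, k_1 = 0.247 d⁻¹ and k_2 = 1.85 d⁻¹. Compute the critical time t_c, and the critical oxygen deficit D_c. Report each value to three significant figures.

t_c ≈ 1.01 d; D_c ≈ 5.16 mg/L

At the critical point dD/dt = 0, so k_1 L₀ e^(−k_1 t) = k_2 D. Substituting D(t) from the Streeter–Phelps equation and solving for t gives
t_c = ln[(k_2/k_1)(1 − D₀(k_2−k_1)/(k_1 L₀))] / (k_2−k_1).
Here k_2−k_1 = 1.603 d⁻¹ and 1 − D₀(k_2−k_1)/(k_1 L₀) = 1 − 2.46×1.603/(0.247×49.7) = 0.6788, so
t_c = ln(7.490 × 0.6788) / 1.603 = 1.626 / 1.603 = 1.014 d.
D_c = (k_1/k_2) L₀ e^(−k_1 t_c) = (0.247/1.85) × 49.7 × e^(−0.247×1.014) = 0.1335 × 49.7 × 0.7784 = 5.165 mg/L.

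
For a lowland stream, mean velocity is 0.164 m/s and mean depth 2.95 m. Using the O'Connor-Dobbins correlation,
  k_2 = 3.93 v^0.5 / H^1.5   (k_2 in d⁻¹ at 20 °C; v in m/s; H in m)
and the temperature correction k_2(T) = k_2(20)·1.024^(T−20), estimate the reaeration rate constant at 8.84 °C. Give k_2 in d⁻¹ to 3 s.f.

k_2(20) = 3.93 × 0.164^0.5 / 2.95^1.5 = 3.93 × 0.4050 / 5.067 = 0.3141 d⁻¹.
k_2(8.84) = 0.3141 × 1.024^(8.84−20) = 0.3141 × 0.7675 = 0.2411 d⁻¹.

k_2 ≈ 0.241 d⁻¹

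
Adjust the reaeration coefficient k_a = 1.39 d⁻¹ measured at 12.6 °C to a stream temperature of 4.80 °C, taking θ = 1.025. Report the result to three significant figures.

k_a(T₂) = k_a(T₁) · θ^(T₂−T₁) = 1.39 × 1.025^(4.80−12.6)
= 1.39 × 1.025^-7.80 = 1.39 × 0.8248 = 1.146 d⁻¹.

k_a ≈ 1.15 d⁻¹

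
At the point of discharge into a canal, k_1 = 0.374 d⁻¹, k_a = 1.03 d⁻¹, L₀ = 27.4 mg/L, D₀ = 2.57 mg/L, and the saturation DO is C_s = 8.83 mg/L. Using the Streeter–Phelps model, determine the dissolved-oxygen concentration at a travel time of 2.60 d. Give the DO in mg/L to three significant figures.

k_1 L₀/(k_a−k_1) = 0.374×27.4/(1.03−0.374) = 10.25/0.6560 = 15.62 mg/L.
e^(−k_1 t) = e^(−0.374×2.600) = 0.3782; e^(−k_a t) = e^(−1.03×2.600) = 0.06870.
D = 15.62 × (0.3782 − 0.06870) + 2.57 × 0.06870 = 4.834 + 0.1766 = 5.011 mg/L.
DO = C_s − D = 8.83 − 5.011 = 3.819 mg/L.

DO ≈ 3.82 mg/L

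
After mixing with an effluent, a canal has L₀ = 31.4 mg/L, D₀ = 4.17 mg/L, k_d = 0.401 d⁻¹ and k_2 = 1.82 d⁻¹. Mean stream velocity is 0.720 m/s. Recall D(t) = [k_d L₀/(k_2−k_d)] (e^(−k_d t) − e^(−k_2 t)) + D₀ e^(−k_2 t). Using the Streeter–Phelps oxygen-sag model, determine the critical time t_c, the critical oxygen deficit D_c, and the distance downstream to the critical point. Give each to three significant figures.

t_c = [1/(k_2−k_d)] ln[(k_2/k_d)(1 − D₀(k_2−k_d)/(k_d L₀))]
= [1/(1.82−0.401)] ln[(1.82/0.401)(1 − 4.17×1.419/(0.401×31.4))]
= (1/1.419) ln[4.539 × 0.5301] = 0.7047 × ln(2.406) = 0.7047 × 0.8779 = 0.6186 d.
D_c = (k_d/k_2) L₀ e^(−k_d t_c) = (0.401/1.82) × 31.4 × e^(−0.401×0.6186) = 0.2203 × 31.4 × 0.7803 = 5.398 mg/L.
x_c = v t_c = 0.720 m/s × 0.6186 d × 86400 s/d = 38480 m ≈ 38.5 km.

t_c ≈ 0.619 d; D_c ≈ 5.40 mg/L; x_c ≈ 38.5 km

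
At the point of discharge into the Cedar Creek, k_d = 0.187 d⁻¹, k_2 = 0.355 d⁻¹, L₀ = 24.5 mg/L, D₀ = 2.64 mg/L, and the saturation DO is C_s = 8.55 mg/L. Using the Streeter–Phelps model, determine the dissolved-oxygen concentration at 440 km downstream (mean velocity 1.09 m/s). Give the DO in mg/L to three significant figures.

DO ≈ 1.86 mg/L

Travel time t = x/v = 440 km / (1.09 m/s) = 440000 m / 1.09 m/s = 403700 s = 4.672 d.
k_d L₀/(k_2−k_d) = 0.187×24.5/(0.355−0.187) = 4.582/0.1680 = 27.27 mg/L.
e^(−k_d t) = e^(−0.187×4.672) = 0.4174; e^(−k_2 t) = e^(−0.355×4.672) = 0.1904.
D = 27.27 × (0.4174 − 0.1904) + 2.64 × 0.1904 = 6.191 + 0.5027 = 6.693 mg/L.
DO = C_s − D = 8.55 − 6.693 = 1.857 mg/L.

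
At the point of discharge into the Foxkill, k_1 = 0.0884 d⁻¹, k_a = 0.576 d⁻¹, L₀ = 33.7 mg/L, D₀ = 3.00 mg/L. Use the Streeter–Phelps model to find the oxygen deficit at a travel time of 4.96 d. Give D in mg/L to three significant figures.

D ≈ 3.76 mg/L

k_1 L₀/(k_a−k_1) = 0.0884×33.7/(0.576−0.0884) = 2.979/0.4876 = 6.110 mg/L.
e^(−k_1 t) = e^(−0.0884×4.960) = 0.6450; e^(−k_a t) = e^(−0.576×4.960) = 0.05744.
D = 6.110 × (0.6450 − 0.05744) + 3.00 × 0.05744 = 3.590 + 0.1723 = 3.762 mg/L.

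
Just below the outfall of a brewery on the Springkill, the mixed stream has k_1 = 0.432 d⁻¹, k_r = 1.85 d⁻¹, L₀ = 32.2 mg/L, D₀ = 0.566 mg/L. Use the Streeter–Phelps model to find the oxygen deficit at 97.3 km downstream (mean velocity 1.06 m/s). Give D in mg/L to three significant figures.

D ≈ 4.90 mg/L

Travel time t = x/v = 97.3 km / (1.06 m/s) = 97300 m / 1.06 m/s = 91790 s = 1.062 d.
k_1 L₀/(k_r−k_1) = 0.432×32.2/(1.85−0.432) = 13.91/1.418 = 9.810 mg/L.
e^(−k_1 t) = e^(−0.432×1.062) = 0.6319; e^(−k_r t) = e^(−1.85×1.062) = 0.1401.
D = 9.810 × (0.6319 − 0.1401) + 0.566 × 0.1401 = 4.825 + 0.07929 = 4.904 mg/L.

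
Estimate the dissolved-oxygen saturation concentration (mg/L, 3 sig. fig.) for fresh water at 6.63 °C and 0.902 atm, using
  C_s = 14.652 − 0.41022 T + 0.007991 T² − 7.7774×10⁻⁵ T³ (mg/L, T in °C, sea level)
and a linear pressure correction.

C_s ≈ 11.1 mg/L

At sea level: C_s = 14.652 − 0.41022×6.63 + 0.007991×6.63² − 7.7774×10⁻⁵×6.63³ = 12.26 mg/L.
Pressure correction: C_s' = 12.26 × 0.902 = 11.06 mg/L.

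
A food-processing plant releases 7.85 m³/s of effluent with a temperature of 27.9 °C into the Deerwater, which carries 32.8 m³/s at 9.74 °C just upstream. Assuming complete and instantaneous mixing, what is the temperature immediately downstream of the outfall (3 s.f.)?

13.2 °C

Flow-weighted mixing: C = (Q_r C_r + Q_w C_w)/(Q_r + Q_w)
= (32.8×9.74 + 7.85×27.9)/(32.8 + 7.85) = 538.5/40.65 = 13.25 °C.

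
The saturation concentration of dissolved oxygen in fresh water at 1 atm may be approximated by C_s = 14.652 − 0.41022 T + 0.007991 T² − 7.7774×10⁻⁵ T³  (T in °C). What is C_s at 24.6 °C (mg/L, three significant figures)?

C_s = 14.652 − 0.41022×24.6 + 0.007991×24.6² − 7.7774×10⁻⁵×24.6³ = 8.239 mg/L.

C_s ≈ 8.24 mg/L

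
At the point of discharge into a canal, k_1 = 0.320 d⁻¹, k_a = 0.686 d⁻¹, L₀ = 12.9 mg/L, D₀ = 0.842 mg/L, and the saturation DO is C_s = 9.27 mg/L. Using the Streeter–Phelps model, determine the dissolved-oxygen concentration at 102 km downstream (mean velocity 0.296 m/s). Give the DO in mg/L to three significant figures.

Travel time t = x/v = 102 km / (0.296 m/s) = 102000 m / 0.296 m/s = 344600 s = 3.988 d.
k_1 L₀/(k_a−k_1) = 0.320×12.9/(0.686−0.320) = 4.128/0.3660 = 11.28 mg/L.
e^(−k_1 t) = e^(−0.320×3.988) = 0.2791; e^(−k_a t) = e^(−0.686×3.988) = 0.06483.
D = 11.28 × (0.2791 − 0.06483) + 0.842 × 0.06483 = 2.416 + 0.05459 = 2.471 mg/L.
DO = C_s − D = 9.27 − 2.471 = 6.799 mg/L.

DO ≈ 6.80 mg/L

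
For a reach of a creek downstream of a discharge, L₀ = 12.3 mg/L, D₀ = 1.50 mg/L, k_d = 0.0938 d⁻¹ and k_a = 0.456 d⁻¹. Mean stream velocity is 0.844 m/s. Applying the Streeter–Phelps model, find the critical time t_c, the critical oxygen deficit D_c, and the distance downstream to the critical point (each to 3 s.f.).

t_c ≈ 2.61 d; D_c ≈ 1.98 mg/L; x_c ≈ 190 km

At the critical point dD/dt = 0, so k_d L₀ e^(−k_d t) = k_a D. Substituting D(t) from the Streeter–Phelps equation and solving for t gives
t_c = ln[(k_a/k_d)(1 − D₀(k_a−k_d)/(k_d L₀))] / (k_a−k_d).
Here k_a−k_d = 0.3622 d⁻¹ and 1 − D₀(k_a−k_d)/(k_d L₀) = 1 − 1.50×0.3622/(0.0938×12.3) = 0.5291, so
t_c = ln(4.861 × 0.5291) / 0.3622 = 0.9447 / 0.3622 = 2.608 d.
D_c = (k_d/k_a) L₀ e^(−k_d t_c) = (0.0938/0.456) × 12.3 × e^(−0.0938×2.608) = 0.2057 × 12.3 × 0.7830 = 1.981 mg/L.
x_c = v t_c = 0.844 m/s × 2.608 d × 86400 s/d = 190200 m ≈ 190 km.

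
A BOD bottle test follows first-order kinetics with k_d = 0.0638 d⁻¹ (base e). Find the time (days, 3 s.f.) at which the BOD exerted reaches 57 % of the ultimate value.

t ≈ 13.2 d

y/L₀ = 1 − e^(−k_d t) = 0.57 ⇒ e^(−k_d t) = 0.430
t = −ln(0.430) / 0.0638 = 0.8440 / 0.0638 = 13.23 d.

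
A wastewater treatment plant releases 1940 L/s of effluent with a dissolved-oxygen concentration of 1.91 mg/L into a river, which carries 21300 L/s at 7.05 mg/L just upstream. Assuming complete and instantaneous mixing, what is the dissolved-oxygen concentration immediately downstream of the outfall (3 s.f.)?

Flow-weighted mixing: C = (Q_r C_r + Q_w C_w)/(Q_r + Q_w)
= (21300×7.05 + 1940×1.91)/(21300 + 1940) = 153900/23240 = 6.621 mg/L.

6.62 mg/L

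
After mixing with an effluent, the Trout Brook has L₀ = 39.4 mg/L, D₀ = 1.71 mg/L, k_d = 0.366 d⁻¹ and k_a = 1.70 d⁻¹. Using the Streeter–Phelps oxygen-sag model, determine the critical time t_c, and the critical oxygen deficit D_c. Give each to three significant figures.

t_c ≈ 1.02 d; D_c ≈ 5.84 mg/L

At the critical point dD/dt = 0, so k_d L₀ e^(−k_d t) = k_a D. Substituting D(t) from the Streeter–Phelps equation and solving for t gives
t_c = ln[(k_a/k_d)(1 − D₀(k_a−k_d)/(k_d L₀))] / (k_a−k_d).
Here k_a−k_d = 1.334 d⁻¹ and 1 − D₀(k_a−k_d)/(k_d L₀) = 1 − 1.71×1.334/(0.366×39.4) = 0.8418, so
t_c = ln(4.645 × 0.8418) / 1.334 = 1.364 / 1.334 = 1.022 d.
L(t_c) = L₀ e^(−k_d t_c) = 39.4 × 0.6879 = 27.10 mg/L, and at the critical point k_a D_c = k_d L, so D_c = (0.366/1.70) × 27.10 = 5.835 mg/L.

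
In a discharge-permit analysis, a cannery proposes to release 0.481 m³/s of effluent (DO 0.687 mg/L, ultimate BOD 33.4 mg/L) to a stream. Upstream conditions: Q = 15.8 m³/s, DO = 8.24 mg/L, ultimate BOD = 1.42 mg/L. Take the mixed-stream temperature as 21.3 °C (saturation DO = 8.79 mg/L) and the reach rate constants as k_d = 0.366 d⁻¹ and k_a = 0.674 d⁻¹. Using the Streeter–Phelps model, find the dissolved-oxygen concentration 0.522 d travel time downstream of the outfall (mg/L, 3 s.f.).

DO ≈ 7.90 mg/L

Mixed DO = (15.8×8.24 + 0.481×0.687)/(15.8+0.481) = 130.5/16.28 = 8.017 mg/L.
Mixed L₀ = (15.8×1.42 + 0.481×33.4)/(16.28) = 38.50/16.28 = 2.365 mg/L.
Initial deficit D₀ = C_s − DO₀ = 8.79 − 8.017 = 0.7731 mg/L.
D(0.522) = [0.366×2.365/(0.674−0.366)](e^(−0.366×0.522) − e^(−0.674×0.522)) + 0.7731 e^(−0.674×0.522)
= 2.810 × (0.8261 − 0.7034) + 0.7731 × 0.7034 = 0.8886 mg/L.
DO = 8.79 − 0.8886 = 7.901 mg/L.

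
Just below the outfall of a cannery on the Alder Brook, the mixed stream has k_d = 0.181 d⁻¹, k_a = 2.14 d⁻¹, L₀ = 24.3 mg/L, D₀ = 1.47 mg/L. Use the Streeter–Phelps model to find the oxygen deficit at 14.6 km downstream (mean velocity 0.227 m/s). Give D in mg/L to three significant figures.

Travel time t = x/v = 14.6 km / (0.227 m/s) = 14600 m / 0.227 m/s = 64320 s = 0.7444 d.
k_d L₀/(k_a−k_d) = 0.181×24.3/(2.14−0.181) = 4.398/1.959 = 2.245 mg/L.
e^(−k_d t) = e^(−0.181×0.7444) = 0.8739; e^(−k_a t) = e^(−2.14×0.7444) = 0.2033.
D = 2.245 × (0.8739 − 0.2033) + 1.47 × 0.2033 = 1.506 + 0.2989 = 1.805 mg/L.

D ≈ 1.80 mg/L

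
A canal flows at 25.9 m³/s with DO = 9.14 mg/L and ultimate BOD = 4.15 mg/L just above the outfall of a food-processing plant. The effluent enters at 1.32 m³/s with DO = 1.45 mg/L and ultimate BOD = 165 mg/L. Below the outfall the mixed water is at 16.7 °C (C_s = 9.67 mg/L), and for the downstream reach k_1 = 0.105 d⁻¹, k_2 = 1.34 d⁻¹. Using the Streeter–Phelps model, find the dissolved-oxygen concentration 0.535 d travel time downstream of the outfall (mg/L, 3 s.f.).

DO ≈ 8.76 mg/L

Mixed DO = (25.9×9.14 + 1.32×1.45)/(25.9+1.32) = 238.6/27.22 = 8.767 mg/L.
Mixed L₀ = (25.9×4.15 + 1.32×165)/(27.22) = 325.3/27.22 = 11.95 mg/L.
Initial deficit D₀ = C_s − DO₀ = 9.67 − 8.767 = 0.9029 mg/L.
D(0.535) = [0.105×11.95/(1.34−0.105)](e^(−0.105×0.535) − e^(−1.34×0.535)) + 0.9029 e^(−1.34×0.535)
= 1.016 × (0.9454 − 0.4883) + 0.9029 × 0.4883 = 0.9053 mg/L.
DO = 9.67 − 0.9053 = 8.765 mg/L.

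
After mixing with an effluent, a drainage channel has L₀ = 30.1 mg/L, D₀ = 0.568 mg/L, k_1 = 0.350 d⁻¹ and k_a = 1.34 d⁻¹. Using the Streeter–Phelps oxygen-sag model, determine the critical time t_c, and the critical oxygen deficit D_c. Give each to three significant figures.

t_c ≈ 1.30 d; D_c ≈ 4.99 mg/L

With k_a/k_1 = 3.829 and 1 − D₀(k_a−k_1)/(k_1 L₀) = 0.9466,
t_c = ln(3.829 × 0.9466) / (1.34 − 0.350) = ln(3.624) / 0.9900 = 1.288/0.9900 = 1.301 d.
L(t_c) = L₀ e^(−k_1 t_c) = 30.1 × 0.6343 = 19.09 mg/L, and at the critical point k_a D_c = k_1 L, so D_c = (0.350/1.34) × 19.09 = 4.987 mg/L.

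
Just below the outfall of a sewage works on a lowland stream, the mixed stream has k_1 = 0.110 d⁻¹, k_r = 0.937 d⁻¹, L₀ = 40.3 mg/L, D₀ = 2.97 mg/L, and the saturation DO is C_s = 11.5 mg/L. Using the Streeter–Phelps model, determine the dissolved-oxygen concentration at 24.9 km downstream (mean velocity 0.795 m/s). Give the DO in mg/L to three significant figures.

Travel time t = x/v = 24.9 km / (0.795 m/s) = 24900 m / 0.795 m/s = 31320 s = 0.3625 d.
k_1 L₀/(k_r−k_1) = 0.110×40.3/(0.937−0.110) = 4.433/0.8270 = 5.360 mg/L.
e^(−k_1 t) = e^(−0.110×0.3625) = 0.9609; e^(−k_r t) = e^(−0.937×0.3625) = 0.7120.
D = 5.360 × (0.9609 − 0.7120) + 2.97 × 0.7120 = 1.334 + 2.115 = 3.449 mg/L.
DO = C_s − D = 11.5 − 3.449 = 8.051 mg/L.

DO ≈ 8.05 mg/L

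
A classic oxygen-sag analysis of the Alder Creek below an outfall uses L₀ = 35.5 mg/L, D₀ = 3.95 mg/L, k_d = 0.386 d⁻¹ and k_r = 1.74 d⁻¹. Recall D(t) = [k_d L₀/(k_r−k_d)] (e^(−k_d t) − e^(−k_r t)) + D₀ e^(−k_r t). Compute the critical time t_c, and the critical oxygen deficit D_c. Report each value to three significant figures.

t_c ≈ 0.747 d; D_c ≈ 5.90 mg/L

At the critical point dD/dt = 0, so k_d L₀ e^(−k_d t) = k_r D. Substituting D(t) from the Streeter–Phelps equation and solving for t gives
t_c = ln[(k_r/k_d)(1 − D₀(k_r−k_d)/(k_d L₀))] / (k_r−k_d).
Here k_r−k_d = 1.354 d⁻¹ and 1 − D₀(k_r−k_d)/(k_d L₀) = 1 − 3.95×1.354/(0.386×35.5) = 0.6097, so
t_c = ln(4.508 × 0.6097) / 1.354 = 1.011 / 1.354 = 0.7467 d.
L(t_c) = L₀ e^(−k_d t_c) = 35.5 × 0.7496 = 26.61 mg/L, and at the critical point k_r D_c = k_d L, so D_c = (0.386/1.74) × 26.61 = 5.903 mg/L.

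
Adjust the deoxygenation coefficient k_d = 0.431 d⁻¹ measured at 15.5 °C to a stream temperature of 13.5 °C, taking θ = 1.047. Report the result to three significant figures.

k_d(T₂) = k_d(T₁) · θ^(T₂−T₁) = 0.431 × 1.047^(13.5−15.5)
= 0.431 × 1.047^-2.00 = 0.431 × 0.9122 = 0.3932 d⁻¹.

k_d ≈ 0.393 d⁻¹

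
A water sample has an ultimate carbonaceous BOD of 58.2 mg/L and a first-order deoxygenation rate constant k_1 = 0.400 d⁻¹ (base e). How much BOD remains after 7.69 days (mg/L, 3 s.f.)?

L ≈ 2.69 mg/L

L_t = L₀ e^(−k_1 t) = 58.2 × e^(−0.400×7.69) = 58.2 × 0.04614 = 2.686 mg/L.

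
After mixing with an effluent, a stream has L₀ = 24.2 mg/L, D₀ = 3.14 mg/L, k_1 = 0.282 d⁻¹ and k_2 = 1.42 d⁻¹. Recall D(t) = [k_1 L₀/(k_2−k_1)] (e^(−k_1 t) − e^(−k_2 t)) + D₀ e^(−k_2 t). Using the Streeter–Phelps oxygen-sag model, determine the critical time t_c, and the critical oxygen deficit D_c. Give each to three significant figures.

t_c ≈ 0.769 d; D_c ≈ 3.87 mg/L

At the critical point dD/dt = 0, so k_1 L₀ e^(−k_1 t) = k_2 D. Substituting D(t) from the Streeter–Phelps equation and solving for t gives
t_c = ln[(k_2/k_1)(1 − D₀(k_2−k_1)/(k_1 L₀))] / (k_2−k_1).
Here k_2−k_1 = 1.138 d⁻¹ and 1 − D₀(k_2−k_1)/(k_1 L₀) = 1 − 3.14×1.138/(0.282×24.2) = 0.4764, so
t_c = ln(5.035 × 0.4764) / 1.138 = 0.8750 / 1.138 = 0.7689 d.
L(t_c) = L₀ e^(−k_1 t_c) = 24.2 × 0.8051 = 19.48 mg/L, and at the critical point k_2 D_c = k_1 L, so D_c = (0.282/1.42) × 19.48 = 3.869 mg/L.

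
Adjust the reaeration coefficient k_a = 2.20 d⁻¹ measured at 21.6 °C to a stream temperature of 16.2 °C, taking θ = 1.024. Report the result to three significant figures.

k_a(T₂) = k_a(T₁) · θ^(T₂−T₁) = 2.20 × 1.024^(16.2−21.6)
= 2.20 × 1.024^-5.40 = 2.20 × 0.8798 = 1.936 d⁻¹.

k_a ≈ 1.94 d⁻¹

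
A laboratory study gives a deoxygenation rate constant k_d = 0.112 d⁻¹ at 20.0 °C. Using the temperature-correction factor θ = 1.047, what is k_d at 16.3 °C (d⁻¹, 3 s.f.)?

k_d(T₂) = k_d(T₁) · θ^(T₂−T₁) = 0.112 × 1.047^(16.3−20.0)
= 0.112 × 1.047^-3.70 = 0.112 × 0.8437 = 0.09450 d⁻¹.

k_d ≈ 0.0945 d⁻¹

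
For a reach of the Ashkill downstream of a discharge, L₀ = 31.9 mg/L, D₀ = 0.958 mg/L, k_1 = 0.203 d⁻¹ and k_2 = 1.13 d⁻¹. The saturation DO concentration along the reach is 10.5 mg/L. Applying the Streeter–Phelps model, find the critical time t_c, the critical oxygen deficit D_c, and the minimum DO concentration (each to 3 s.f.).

t_c ≈ 1.69 d; D_c ≈ 4.06 mg/L; min DO ≈ 6.44 mg/L

At the critical point dD/dt = 0, so k_1 L₀ e^(−k_1 t) = k_2 D. Substituting D(t) from the Streeter–Phelps equation and solving for t gives
t_c = ln[(k_2/k_1)(1 − D₀(k_2−k_1)/(k_1 L₀))] / (k_2−k_1).
Here k_2−k_1 = 0.9270 d⁻¹ and 1 − D₀(k_2−k_1)/(k_1 L₀) = 1 − 0.958×0.9270/(0.203×31.9) = 0.8629, so
t_c = ln(5.567 × 0.8629) / 0.9270 = 1.569 / 0.9270 = 1.693 d.
D_c = (k_1/k_2) L₀ e^(−k_1 t_c) = (0.203/1.13) × 31.9 × e^(−0.203×1.693) = 0.1796 × 31.9 × 0.7092 = 4.064 mg/L.
Minimum DO = C_s − D_c = 10.5 − 4.064 = 6.436 mg/L.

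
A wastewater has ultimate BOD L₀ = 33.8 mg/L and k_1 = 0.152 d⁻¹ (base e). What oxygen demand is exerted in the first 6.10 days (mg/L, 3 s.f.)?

y ≈ 20.4 mg/L

y_t = L₀(1 − e^(−k_1 t)) = 33.8 × (1 − e^(−0.152×6.10))
= 33.8 × (1 − 0.3957) = 33.8 × 0.6043 = 20.43 mg/L.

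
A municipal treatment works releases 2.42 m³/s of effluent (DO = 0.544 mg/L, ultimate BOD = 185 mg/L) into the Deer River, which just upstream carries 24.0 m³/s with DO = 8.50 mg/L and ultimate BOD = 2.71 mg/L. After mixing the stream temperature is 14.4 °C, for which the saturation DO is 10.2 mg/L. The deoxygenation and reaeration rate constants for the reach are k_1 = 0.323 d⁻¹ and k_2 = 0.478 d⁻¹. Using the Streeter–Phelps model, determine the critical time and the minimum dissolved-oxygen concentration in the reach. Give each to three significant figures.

t_c ≈ 2.13 d; minimum DO ≈ 3.61 mg/L

Mixed DO = (24.0×8.50 + 2.42×0.544)/(24.0+2.42) = 205.3/26.42 = 7.771 mg/L.
Mixed L₀ = (24.0×2.71 + 2.42×185)/(26.42) = 512.7/26.42 = 19.41 mg/L.
Initial deficit D₀ = C_s − DO₀ = 10.2 − 7.771 = 2.429 mg/L.
t_c = (1/0.1550) ln[(0.478/0.323)(1 − 2.429×0.1550/(0.323×19.41))] = 6.452 × ln(1.391) = 2.129 d.
D_c = (0.323/0.478) × 19.41 × e^(−0.323×2.129) = 0.6757 × 19.41 × 0.5027 = 6.593 mg/L.
Minimum DO = 10.2 − 6.593 = 3.607 mg/L.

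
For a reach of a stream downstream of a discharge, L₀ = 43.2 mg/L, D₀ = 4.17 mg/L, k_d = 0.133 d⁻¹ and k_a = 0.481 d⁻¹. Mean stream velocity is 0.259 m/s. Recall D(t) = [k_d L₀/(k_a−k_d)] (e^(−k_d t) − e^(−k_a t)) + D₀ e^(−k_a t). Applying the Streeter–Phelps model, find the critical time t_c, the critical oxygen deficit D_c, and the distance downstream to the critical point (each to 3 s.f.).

t_c ≈ 2.86 d; D_c ≈ 8.17 mg/L; x_c ≈ 63.9 km

With k_a/k_d = 3.617 and 1 − D₀(k_a−k_d)/(k_d L₀) = 0.7474,
t_c = ln(3.617 × 0.7474) / (0.481 − 0.133) = ln(2.703) / 0.3480 = 0.9944/0.3480 = 2.857 d.
L(t_c) = L₀ e^(−k_d t_c) = 43.2 × 0.6838 = 29.54 mg/L, and at the critical point k_a D_c = k_d L, so D_c = (0.133/0.481) × 29.54 = 8.168 mg/L.
x_c = v t_c = 0.259 m/s × 2.857 d × 86400 s/d = 63940 m ≈ 63.9 km.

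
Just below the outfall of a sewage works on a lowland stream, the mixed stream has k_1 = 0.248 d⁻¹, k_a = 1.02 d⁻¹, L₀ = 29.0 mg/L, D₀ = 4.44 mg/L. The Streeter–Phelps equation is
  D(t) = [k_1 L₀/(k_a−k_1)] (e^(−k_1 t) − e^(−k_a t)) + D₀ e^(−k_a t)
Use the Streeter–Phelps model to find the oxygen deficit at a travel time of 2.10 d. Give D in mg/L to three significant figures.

D ≈ 4.96 mg/L

k_1 L₀/(k_a−k_1) = 0.248×29.0/(1.02−0.248) = 7.192/0.7720 = 9.316 mg/L.
e^(−k_1 t) = e^(−0.248×2.100) = 0.5940; e^(−k_a t) = e^(−1.02×2.100) = 0.1174.
D = 9.316 × (0.5940 − 0.1174) + 4.44 × 0.1174 = 4.440 + 0.5213 = 4.962 mg/L.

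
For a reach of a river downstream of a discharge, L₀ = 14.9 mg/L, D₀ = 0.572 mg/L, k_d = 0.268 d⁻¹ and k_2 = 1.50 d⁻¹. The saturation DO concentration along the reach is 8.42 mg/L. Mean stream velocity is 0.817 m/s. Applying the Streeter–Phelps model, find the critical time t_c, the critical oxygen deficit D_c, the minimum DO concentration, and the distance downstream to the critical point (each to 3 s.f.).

At the critical point dD/dt = 0, so k_d L₀ e^(−k_d t) = k_2 D. Substituting D(t) from the Streeter–Phelps equation and solving for t gives
t_c = ln[(k_2/k_d)(1 − D₀(k_2−k_d)/(k_d L₀))] / (k_2−k_d).
Here k_2−k_d = 1.232 d⁻¹ and 1 − D₀(k_2−k_d)/(k_d L₀) = 1 − 0.572×1.232/(0.268×14.9) = 0.8235, so
t_c = ln(5.597 × 0.8235) / 1.232 = 1.528 / 1.232 = 1.240 d.
D_c = (k_d/k_2) L₀ e^(−k_d t_c) = (0.268/1.50) × 14.9 × e^(−0.268×1.240) = 0.1787 × 14.9 × 0.7172 = 1.909 mg/L.
Minimum DO = C_s − D_c = 8.42 − 1.909 = 6.511 mg/L.
x_c = v t_c = 0.817 m/s × 1.240 d × 86400 s/d = 87550 m ≈ 87.6 km.

t_c ≈ 1.24 d; D_c ≈ 1.91 mg/L; min DO ≈ 6.51 mg/L; x_c ≈ 87.6 km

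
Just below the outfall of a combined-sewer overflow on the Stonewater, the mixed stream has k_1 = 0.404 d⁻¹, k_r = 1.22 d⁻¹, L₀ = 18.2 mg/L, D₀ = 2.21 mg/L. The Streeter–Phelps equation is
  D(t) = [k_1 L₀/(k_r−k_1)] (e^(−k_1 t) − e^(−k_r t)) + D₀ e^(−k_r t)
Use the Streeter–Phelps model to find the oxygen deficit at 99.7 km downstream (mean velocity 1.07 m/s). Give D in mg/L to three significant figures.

D ≈ 4.00 mg/L

Travel time t = x/v = 99.7 km / (1.07 m/s) = 99700 m / 1.07 m/s = 93180 s = 1.078 d.
k_1 L₀/(k_r−k_1) = 0.404×18.2/(1.22−0.404) = 7.353/0.8160 = 9.011 mg/L.
e^(−k_1 t) = e^(−0.404×1.078) = 0.6468; e^(−k_r t) = e^(−1.22×1.078) = 0.2683.
D = 9.011 × (0.6468 − 0.2683) + 2.21 × 0.2683 = 3.411 + 0.5929 = 4.004 mg/L.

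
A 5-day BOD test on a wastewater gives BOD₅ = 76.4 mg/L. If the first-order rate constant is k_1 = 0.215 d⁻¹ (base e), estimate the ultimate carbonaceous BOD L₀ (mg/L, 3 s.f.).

L₀ ≈ 116 mg/L

BOD₅ = L₀(1 − e^(−5k_1)) ⇒ L₀ = BOD₅ / (1 − e^(−5×0.215))
= 76.4 / (1 − 0.3413) = 76.4 / 0.6587 = 116.0 mg/L.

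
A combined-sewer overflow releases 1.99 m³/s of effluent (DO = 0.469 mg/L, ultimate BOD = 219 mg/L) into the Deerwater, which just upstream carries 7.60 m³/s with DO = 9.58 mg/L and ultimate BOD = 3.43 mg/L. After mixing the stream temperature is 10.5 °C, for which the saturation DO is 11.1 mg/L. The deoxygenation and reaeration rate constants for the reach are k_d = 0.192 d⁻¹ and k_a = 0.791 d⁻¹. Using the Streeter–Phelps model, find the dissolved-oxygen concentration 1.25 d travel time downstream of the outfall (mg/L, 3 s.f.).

Mixed DO = (7.60×9.58 + 1.99×0.469)/(7.60+1.99) = 73.74/9.590 = 7.689 mg/L.
Mixed L₀ = (7.60×3.43 + 1.99×219)/(9.590) = 461.9/9.590 = 48.16 mg/L.
Initial deficit D₀ = C_s − DO₀ = 11.1 − 7.689 = 3.411 mg/L.
D(1.25) = [0.192×48.16/(0.791−0.192)](e^(−0.192×1.25) − e^(−0.791×1.25)) + 3.411 e^(−0.791×1.25)
= 15.44 × (0.7866 − 0.3720) + 3.411 × 0.3720 = 7.669 mg/L.
DO = 11.1 − 7.669 = 3.431 mg/L.

DO ≈ 3.43 mg/L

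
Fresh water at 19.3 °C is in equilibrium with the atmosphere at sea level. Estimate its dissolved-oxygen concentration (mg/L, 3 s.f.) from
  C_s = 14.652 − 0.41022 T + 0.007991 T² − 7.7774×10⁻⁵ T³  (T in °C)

C_s ≈ 9.15 mg/L

C_s = 14.652 − 0.41022×19.3 + 0.007991×19.3² − 7.7774×10⁻⁵×19.3³ = 9.152 mg/L.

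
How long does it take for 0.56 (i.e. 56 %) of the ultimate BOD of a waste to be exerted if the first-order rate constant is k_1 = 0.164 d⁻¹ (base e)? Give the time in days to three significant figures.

y/L₀ = 1 − e^(−k_1 t) = 0.56 ⇒ e^(−k_1 t) = 0.440
t = −ln(0.440) / 0.164 = 0.8210 / 0.164 = 5.006 d.

t ≈ 5.01 d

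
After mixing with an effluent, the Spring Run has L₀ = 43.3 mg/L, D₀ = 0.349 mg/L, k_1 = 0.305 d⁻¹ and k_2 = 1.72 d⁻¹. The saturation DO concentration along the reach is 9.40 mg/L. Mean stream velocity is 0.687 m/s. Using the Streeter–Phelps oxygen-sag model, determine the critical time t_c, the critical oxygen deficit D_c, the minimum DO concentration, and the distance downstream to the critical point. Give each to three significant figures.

With k_2/k_1 = 5.639 and 1 − D₀(k_2−k_1)/(k_1 L₀) = 0.9626,
t_c = ln(5.639 × 0.9626) / (1.72 − 0.305) = ln(5.428) / 1.415 = 1.692/1.415 = 1.196 d.
L(t_c) = L₀ e^(−k_1 t_c) = 43.3 × 0.6945 = 30.07 mg/L, and at the critical point k_2 D_c = k_1 L, so D_c = (0.305/1.72) × 30.07 = 5.332 mg/L.
Minimum DO = C_s − D_c = 9.40 − 5.332 = 4.068 mg/L.
x_c = v t_c = 0.687 m/s × 1.196 d × 86400 s/d = 70960 m ≈ 71.0 km.

t_c ≈ 1.20 d; D_c ≈ 5.33 mg/L; min DO ≈ 4.07 mg/L; x_c ≈ 71.0 km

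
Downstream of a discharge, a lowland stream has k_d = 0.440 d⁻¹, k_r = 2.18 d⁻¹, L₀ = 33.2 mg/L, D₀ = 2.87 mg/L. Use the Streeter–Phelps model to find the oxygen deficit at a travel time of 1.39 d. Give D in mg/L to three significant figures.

k_d L₀/(k_r−k_d) = 0.440×33.2/(2.18−0.440) = 14.61/1.740 = 8.395 mg/L.
e^(−k_d t) = e^(−0.440×1.390) = 0.5425; e^(−k_r t) = e^(−2.18×1.390) = 0.04831.
D = 8.395 × (0.5425 − 0.04831) + 2.87 × 0.04831 = 4.149 + 0.1386 = 4.287 mg/L.

D ≈ 4.29 mg/L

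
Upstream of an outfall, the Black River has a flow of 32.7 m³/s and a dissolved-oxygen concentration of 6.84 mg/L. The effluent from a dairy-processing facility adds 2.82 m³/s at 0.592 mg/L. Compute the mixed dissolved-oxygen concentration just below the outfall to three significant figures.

Flow-weighted mixing: C = (Q_r C_r + Q_w C_w)/(Q_r + Q_w)
= (32.7×6.84 + 2.82×0.592)/(32.7 + 2.82) = 225.3/35.52 = 6.344 mg/L.

6.34 mg/L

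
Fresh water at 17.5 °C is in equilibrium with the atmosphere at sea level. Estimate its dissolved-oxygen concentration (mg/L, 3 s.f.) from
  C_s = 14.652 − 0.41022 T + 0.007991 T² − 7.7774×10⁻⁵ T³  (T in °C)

C_s = 14.652 − 0.41022×17.5 + 0.007991×17.5² − 7.7774×10⁻⁵×17.5³ = 9.504 mg/L.

C_s ≈ 9.50 mg/L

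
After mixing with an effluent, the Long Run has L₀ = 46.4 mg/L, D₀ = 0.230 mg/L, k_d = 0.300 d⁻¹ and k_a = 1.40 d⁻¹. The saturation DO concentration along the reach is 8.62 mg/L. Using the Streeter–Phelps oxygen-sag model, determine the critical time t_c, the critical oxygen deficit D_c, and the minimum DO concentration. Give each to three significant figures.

t_c ≈ 1.38 d; D_c ≈ 6.56 mg/L; min DO ≈ 2.06 mg/L

With k_a/k_d = 4.667 and 1 − D₀(k_a−k_d)/(k_d L₀) = 0.9818,
t_c = ln(4.667 × 0.9818) / (1.40 − 0.300) = ln(4.582) / 1.100 = 1.522/1.100 = 1.384 d.
L(t_c) = L₀ e^(−k_d t_c) = 46.4 × 0.6603 = 30.64 mg/L, and at the critical point k_a D_c = k_d L, so D_c = (0.300/1.40) × 30.64 = 6.565 mg/L.
Minimum DO = C_s − D_c = 8.62 − 6.565 = 2.055 mg/L.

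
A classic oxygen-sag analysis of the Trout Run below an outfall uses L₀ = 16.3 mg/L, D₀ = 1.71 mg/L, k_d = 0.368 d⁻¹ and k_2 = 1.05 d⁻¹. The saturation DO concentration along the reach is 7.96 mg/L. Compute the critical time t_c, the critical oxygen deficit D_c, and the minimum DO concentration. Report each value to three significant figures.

t_c ≈ 1.22 d; D_c ≈ 3.65 mg/L; min DO ≈ 4.31 mg/L

t_c = [1/(k_2−k_d)] ln[(k_2/k_d)(1 − D₀(k_2−k_d)/(k_d L₀))]
= [1/(1.05−0.368)] ln[(1.05/0.368)(1 − 1.71×0.6820/(0.368×16.3))]
= (1/0.6820) ln[2.853 × 0.8056] = 1.466 × ln(2.299) = 1.466 × 0.8323 = 1.220 d.
D_c = (k_d/k_2) L₀ e^(−k_d t_c) = (0.368/1.05) × 16.3 × e^(−0.368×1.220) = 0.3505 × 16.3 × 0.6382 = 3.646 mg/L.
Minimum DO = C_s − D_c = 7.96 − 3.646 = 4.314 mg/L.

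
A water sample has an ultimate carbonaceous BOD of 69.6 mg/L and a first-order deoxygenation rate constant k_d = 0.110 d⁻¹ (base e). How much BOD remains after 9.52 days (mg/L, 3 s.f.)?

L ≈ 24.4 mg/L

L_t = L₀ e^(−k_d t) = 69.6 × e^(−0.110×9.52) = 69.6 × 0.3509 = 24.42 mg/L.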